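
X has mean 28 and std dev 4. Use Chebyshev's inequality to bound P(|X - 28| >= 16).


k = 16/4 = 4
Chebyshev: P(|X-mu| >= k*sigma) <= 1/k^2 = 1/4^2 = 1/16

1/16


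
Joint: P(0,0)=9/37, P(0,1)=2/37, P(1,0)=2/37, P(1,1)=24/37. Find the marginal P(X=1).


P(X=1) = P(1,0)+P(1,1) = 2/37 + 24/37 = 26/37

26/37


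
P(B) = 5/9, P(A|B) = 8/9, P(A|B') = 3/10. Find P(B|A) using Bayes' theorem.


P(A) = P(A|B)P(B) + P(A|B')P(B') = 8/9*5/9 + 3/10*4/9 = 254/405
P(B|A) = P(A|B)P(B)/P(A) = (40/81)/(254/405) = 100/127

100/127


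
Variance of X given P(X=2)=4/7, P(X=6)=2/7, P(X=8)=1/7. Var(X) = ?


E[X] = 4, E[X^2] = 152/7
Var(X) = E[X^2] - (E[X])^2 = 152/7 - (4)^2 = 40/7

40/7


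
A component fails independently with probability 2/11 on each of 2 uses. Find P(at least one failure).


P(at least one) = 1 - P(none)
P(none) = (1 - 2/11)^2 = (9/11)^2 = 81/121
P(at least one) = 1 - 81/121 = 40/121

40/121


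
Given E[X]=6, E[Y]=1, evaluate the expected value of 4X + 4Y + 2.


E[4X + 4Y + 2] = 4*E[X] + 4*E[Y] + 2
= (4)*(6) + (4)*(1) + (2)
= 24 + 4 + 2 = 30

30


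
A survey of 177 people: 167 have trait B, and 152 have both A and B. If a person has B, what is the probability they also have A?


P(A|B) = P(A∩B)/P(B) = (152/177)/(167/177) = 152/167

152/167


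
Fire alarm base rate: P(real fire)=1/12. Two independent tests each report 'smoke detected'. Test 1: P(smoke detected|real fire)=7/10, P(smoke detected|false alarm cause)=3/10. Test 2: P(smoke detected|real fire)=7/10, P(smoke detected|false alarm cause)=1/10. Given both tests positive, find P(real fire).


After test 1: P(+) = 7/10*1/12 + 3/10*11/12 = 1/3
P(B|+) = (7/120)/(1/3) = 7/40
After test 2 (use post1 as new prior): P(+) = 7/10*7/40 + 1/10*33/40 = 41/200
P(B|+,+) = (49/400)/(41/200) = 49/82

49/82


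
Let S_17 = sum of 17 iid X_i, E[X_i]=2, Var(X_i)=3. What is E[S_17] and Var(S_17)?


E[S_n] = n*mu = 17*2 = 34
Var(S_n) = n*sigma^2 = 17*3 = 51

E[S_17]=34, Var(S_17)=51


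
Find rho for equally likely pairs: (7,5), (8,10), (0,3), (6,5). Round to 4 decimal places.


Cov(X,Y) = 6.0625, Var(X) = 9.6875, Var(Y) = 6.6875
rho = Cov/(sqrt(VarX)*sqrt(VarY)) = 0.7532

0.7532


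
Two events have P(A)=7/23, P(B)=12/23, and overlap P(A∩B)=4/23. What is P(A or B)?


P(A∪B) = P(A) + P(B) - P(A∩B)
= 7/23 + 12/23 - 4/23 = 15/23

15/23


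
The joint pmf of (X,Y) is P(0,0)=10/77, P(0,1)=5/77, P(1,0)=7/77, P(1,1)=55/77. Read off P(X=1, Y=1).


Read from table: P(X=1, Y=1) = 55/77 = 5/7

5/7


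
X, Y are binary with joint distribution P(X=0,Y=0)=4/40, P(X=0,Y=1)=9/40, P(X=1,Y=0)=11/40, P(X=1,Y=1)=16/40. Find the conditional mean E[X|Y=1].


P(Y=1) = 25/40
E[X|Y=1] = (0*9 + 1*16)/25 = 16/25

16/25


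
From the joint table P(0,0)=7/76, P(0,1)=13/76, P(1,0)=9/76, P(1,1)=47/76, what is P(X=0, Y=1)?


Read from table: P(X=0, Y=1) = 13/76

13/76


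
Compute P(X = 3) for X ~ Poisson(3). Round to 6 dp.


P(X=3) = e^(-3) * 3^3 / 3!
≈ 0.04978706837 * 27 / 6
≈ 0.224042

0.224042


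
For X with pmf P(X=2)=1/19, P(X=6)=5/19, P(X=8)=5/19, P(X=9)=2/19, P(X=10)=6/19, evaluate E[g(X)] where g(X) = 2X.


E[2X] = sum(g(x)*P(x))
= 4*1/19 + 12*5/19 + 16*5/19 + 18*2/19 + 20*6/19
= 300/19

300/19


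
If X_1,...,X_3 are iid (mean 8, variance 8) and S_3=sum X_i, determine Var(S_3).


By independence, Var(S_n) = n*Var(X_1) = 3*8 = 24

24


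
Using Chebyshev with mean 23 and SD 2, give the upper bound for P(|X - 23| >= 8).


k = 8/2 = 4
Chebyshev: P(|X-mu| >= k*sigma) <= 1/k^2 = 1/4^2 = 1/16

1/16


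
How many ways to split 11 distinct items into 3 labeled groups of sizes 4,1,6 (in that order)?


11! = 39916800
Denominator: 4!=24 * 1!=1 * 6!=720
Coefficient = 39916800 / 17280 = 2310

2310


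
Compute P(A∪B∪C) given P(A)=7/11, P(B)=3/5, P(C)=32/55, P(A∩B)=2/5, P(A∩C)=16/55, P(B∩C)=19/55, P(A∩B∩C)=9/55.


P(A∪B∪C) = P(A)+P(B)+P(C) - P(AB)-P(AC)-P(BC) + P(ABC)
= 7/11+3/5+32/55 - 2/5-16/55-19/55 + 9/55
= 52/55

52/55


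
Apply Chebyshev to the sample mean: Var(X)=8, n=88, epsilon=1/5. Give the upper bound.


Var(Xbar) = Var(X)/n = 8/88
Chebyshev: P(|Xbar-mu| >= 1/5) <= Var(Xbar)/(1/5)^2 = (1/11)/(1/25) = 25/11
Bound exceeds 1, so trivial bound: 1

1


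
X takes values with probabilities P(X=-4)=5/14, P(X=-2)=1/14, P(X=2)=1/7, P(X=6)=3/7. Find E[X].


E[X] = sum(x * P(x))
= -4*5/14 - 2*1/14 + 2*1/7 + 6*3/7
= 9/7

9/7


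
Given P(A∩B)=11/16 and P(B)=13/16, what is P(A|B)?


P(A|B) = P(A∩B)/P(B) = (22/32)/(26/32) = 22/26 = 11/13

11/13


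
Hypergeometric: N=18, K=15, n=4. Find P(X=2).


P(X=2) = C(15,2)*C(3,2) / C(18,4)
= 105*3 / 3060
= 315/3060 = 7/68

7/68


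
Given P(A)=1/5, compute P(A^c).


P(A') = 1 - P(A) = 1 - 1/5 = 4/5

4/5


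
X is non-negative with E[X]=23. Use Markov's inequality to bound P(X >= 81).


Markov: P(X >= a) <= E[X]/a
P(X >= 81) <= 23/81

23/81


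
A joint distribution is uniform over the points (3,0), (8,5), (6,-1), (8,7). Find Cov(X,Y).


E[X]=25/4, E[Y]=11/4, E[XY]=45/2
Cov(X,Y) = E[XY] - E[X]E[Y] = 45/2 - 25/4*11/4 = 85/16

85/16


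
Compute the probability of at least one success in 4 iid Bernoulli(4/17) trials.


P(at least one) = 1 - P(none)
P(none) = (1 - 4/17)^4 = (13/17)^4 = 28561/83521
P(at least one) = 1 - 28561/83521 = 54960/83521

54960/83521


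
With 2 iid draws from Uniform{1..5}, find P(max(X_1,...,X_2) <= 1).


P(max <= 1) = P(all X_i <= 1) = (P(X_1 <= 1))^2
= (1/5)^2 = 1/25

1/25


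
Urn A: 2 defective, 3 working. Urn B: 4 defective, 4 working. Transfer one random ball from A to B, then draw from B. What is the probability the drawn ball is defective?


P(transfer defective) = 2/5; P(transfer working) = 3/5
If defective transferred: Urn II has 5 defective of 9, so P(defective|defective moved) = 5/9
If working transferred: Urn II has 4 defective of 9, so P(defective|working moved) = 4/9
By total probability: P(defective) = 2/5*5/9 + 3/5*4/9 = 22/45

22/45


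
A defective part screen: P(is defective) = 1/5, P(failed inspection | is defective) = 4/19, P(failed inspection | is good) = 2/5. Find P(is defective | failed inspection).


P(A) = P(A|B)P(B) + P(A|B')P(B') = 4/19*1/5 + 2/5*4/5 = 172/475
P(B|A) = P(A|B)P(B)/P(A) = (4/95)/(172/475) = 5/43

5/43


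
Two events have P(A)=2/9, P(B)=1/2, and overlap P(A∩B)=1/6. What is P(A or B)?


P(A∪B) = P(A) + P(B) - P(A∩B)
= 2/9 + 1/2 - 1/6 = 5/9

5/9


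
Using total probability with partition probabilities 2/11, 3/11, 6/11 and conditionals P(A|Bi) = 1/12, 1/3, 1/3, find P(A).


P(A) = P(A|B1)P(B1) + P(A|B2)P(B2) + P(A|B3)P(B3)
= 1/12*2/11 + 1/3*3/11 + 1/3*6/11
= 1/66 + 1/11 + 2/11 = 19/66

19/66


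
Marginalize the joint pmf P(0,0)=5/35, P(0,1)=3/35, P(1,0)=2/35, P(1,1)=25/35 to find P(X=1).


P(X=1) = P(1,0)+P(1,1) = 2/35 + 25/35 = 27/35

27/35


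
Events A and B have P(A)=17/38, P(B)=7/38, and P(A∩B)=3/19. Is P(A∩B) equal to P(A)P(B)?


P(A)*P(B) = 17/38*7/38 = 119/1444
P(A∩B) = 3/19 != 119/1444, so not independent

No, A and B are not independent


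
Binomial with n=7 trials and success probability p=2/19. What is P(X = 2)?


P(X=2) = C(7,2) * p^2 * (1-p)^5
= 21 * 4/361 * 1419857/2476099
= 119267988/893871739

119267988/893871739


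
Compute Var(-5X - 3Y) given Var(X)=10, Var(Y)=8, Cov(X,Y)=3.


Var(-5X - 3Y) = (-5)^2*Var(X) + (-3)^2*Var(Y) + 2*(-5)*(-3)*Cov(X,Y)
= 25*10 + 9*8 + 30*3
= 250 + 72 + 90 = 412

412


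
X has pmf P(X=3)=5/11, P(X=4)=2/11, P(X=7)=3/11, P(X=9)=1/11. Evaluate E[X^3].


E[X^3] = sum(x^3 * P(x))
= 27*5/11 + 64*2/11 + 343*3/11 + 729*1/11
= 2021/11

2021/11


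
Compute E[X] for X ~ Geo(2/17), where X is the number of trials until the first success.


For geometric (trials until first success), E[X] = 1/p = 1/(2/17) = 17/2

17/2


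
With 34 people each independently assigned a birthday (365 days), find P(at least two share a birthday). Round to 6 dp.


P(all different) = prod((365-i)/365 for i=0..33) = 0.204683
P(at least one match) = 1 - 0.204683 = 0.795317

0.795317


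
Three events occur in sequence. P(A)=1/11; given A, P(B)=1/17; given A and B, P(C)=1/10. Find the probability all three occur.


P(A∩B∩C) = P(A) * P(B|A) * P(C|A∩B)
= 1/11 * 1/17 * 1/10
= 1/187 * 1/10 = 1/1870

1/1870


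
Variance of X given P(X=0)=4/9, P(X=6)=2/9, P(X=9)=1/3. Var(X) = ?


E[X] = 13/3, E[X^2] = 35
Var(X) = E[X^2] - (E[X])^2 = 35 - (13/3)^2 = 146/9

146/9


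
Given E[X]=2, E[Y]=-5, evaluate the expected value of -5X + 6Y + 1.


E[-5X + 6Y + 1] = -5*E[X] + 6*E[Y] + 1
= (-5)*(2) + (6)*(-5) + (1)
= -10 - 30 + 1 = -39

-39


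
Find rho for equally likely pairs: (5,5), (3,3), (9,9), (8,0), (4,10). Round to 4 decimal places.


Cov(X,Y) = -0.3200, Var(X) = 5.3600, Var(Y) = 13.8400
rho = Cov/(sqrt(VarX)*sqrt(VarY)) = -0.0372

-0.0372


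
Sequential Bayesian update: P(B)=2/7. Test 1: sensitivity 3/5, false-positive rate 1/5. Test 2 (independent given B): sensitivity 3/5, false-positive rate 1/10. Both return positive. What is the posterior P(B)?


After test 1: P(+) = 3/5*2/7 + 1/5*5/7 = 11/35
P(B|+) = (6/35)/(11/35) = 6/11
After test 2 (use post1 as new prior): P(+) = 3/5*6/11 + 1/10*5/11 = 41/110
P(B|+,+) = (18/55)/(41/110) = 36/41

36/41


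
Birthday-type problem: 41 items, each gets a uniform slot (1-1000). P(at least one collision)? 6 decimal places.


P(all different) = prod((1000-i)/1000 for i=0..40) = 0.435483
P(at least one match) = 1 - 0.435483 = 0.564517

0.564517


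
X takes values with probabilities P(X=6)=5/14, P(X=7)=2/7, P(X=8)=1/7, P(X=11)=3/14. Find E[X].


E[X] = sum(x * P(x))
= 6*5/14 + 7*2/7 + 8*1/7 + 11*3/14
= 107/14

107/14


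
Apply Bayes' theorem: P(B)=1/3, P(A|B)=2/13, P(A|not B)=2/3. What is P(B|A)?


P(A) = P(A|B)P(B) + P(A|B')P(B') = 2/13*1/3 + 2/3*2/3 = 58/117
P(B|A) = P(A|B)P(B)/P(A) = (2/39)/(58/117) = 3/29

3/29


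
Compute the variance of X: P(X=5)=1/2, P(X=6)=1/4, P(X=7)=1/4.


E[X] = 23/4, E[X^2] = 135/4
Var(X) = E[X^2] - (E[X])^2 = 135/4 - (23/4)^2 = 11/16

11/16


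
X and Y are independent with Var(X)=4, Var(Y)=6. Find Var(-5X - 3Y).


Independence => Cov(X,Y)=0
Var(-5X - 3Y) = (-5)^2*Var(X) + (-3)^2*Var(Y)
= 25*4 + 9*6 = 154

154


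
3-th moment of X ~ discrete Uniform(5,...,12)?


E[X^3] = (1/8) * sum(x^3 for x=5..12)
= 5984/8 = 748

748


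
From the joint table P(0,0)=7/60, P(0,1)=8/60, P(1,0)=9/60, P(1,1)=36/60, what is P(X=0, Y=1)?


Read from table: P(X=0, Y=1) = 8/60 = 2/15

2/15


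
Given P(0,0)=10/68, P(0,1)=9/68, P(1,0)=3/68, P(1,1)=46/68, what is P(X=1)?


P(X=1) = P(1,0)+P(1,1) = 3/68 + 46/68 = 49/68

49/68


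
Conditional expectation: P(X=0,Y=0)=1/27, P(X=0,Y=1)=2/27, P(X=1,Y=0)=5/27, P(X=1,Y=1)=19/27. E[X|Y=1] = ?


P(Y=1) = 21/27
E[X|Y=1] = (0*2 + 1*19)/21 = 19/21

19/21


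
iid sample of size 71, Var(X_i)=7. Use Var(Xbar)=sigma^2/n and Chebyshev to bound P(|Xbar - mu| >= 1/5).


Var(Xbar) = Var(X)/n = 7/71
Chebyshev: P(|Xbar-mu| >= 1/5) <= Var(Xbar)/(1/5)^2 = (7/71)/(1/25) = 175/71
Bound exceeds 1, so trivial bound: 1

1


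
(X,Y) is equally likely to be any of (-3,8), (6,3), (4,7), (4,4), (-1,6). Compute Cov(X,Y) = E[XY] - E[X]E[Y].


E[X]=2, E[Y]=28/5, E[XY]=32/5
Cov(X,Y) = E[XY] - E[X]E[Y] = 32/5 - 2*28/5 = -24/5

-24/5


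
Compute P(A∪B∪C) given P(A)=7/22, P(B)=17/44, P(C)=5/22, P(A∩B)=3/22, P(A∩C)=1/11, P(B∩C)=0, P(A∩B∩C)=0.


P(A∪B∪C) = P(A)+P(B)+P(C) - P(AB)-P(AC)-P(BC) + P(ABC)
= 7/22+17/44+5/22 - 3/22-1/11-0 + 0
= 31/44

31/44


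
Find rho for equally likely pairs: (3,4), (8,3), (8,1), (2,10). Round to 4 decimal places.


Cov(X,Y) = -7.6250, Var(X) = 7.6875, Var(Y) = 11.2500
rho = Cov/(sqrt(VarX)*sqrt(VarY)) = -0.8199

-0.8199


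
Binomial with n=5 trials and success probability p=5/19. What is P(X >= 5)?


P(X>=5) = P(X=5)
= 3125/2476099
= 3125/2476099

3125/2476099


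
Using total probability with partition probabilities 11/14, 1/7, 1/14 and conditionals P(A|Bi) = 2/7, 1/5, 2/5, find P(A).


P(A) = P(A|B1)P(B1) + P(A|B2)P(B2) + P(A|B3)P(B3)
= 2/7*11/14 + 1/5*1/7 + 2/5*1/14
= 11/49 + 1/35 + 1/35 = 69/245

69/245


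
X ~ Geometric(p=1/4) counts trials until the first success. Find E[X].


For geometric (trials until first success), E[X] = 1/p = 1/(1/4) = 4

4


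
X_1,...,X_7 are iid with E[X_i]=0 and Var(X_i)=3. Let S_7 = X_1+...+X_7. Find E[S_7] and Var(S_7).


E[S_n] = n*mu = 7*0 = 0
Var(S_n) = n*sigma^2 = 7*3 = 21

E[S_7]=0, Var(S_7)=21


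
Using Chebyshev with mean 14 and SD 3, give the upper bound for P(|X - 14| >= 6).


k = 6/3 = 2
Chebyshev: P(|X-mu| >= k*sigma) <= 1/k^2 = 1/2^2 = 1/4

1/4


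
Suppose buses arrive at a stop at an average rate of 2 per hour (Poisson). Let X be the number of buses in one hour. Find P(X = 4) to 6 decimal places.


P(X=4) = e^(-2) * 2^4 / 4!
≈ 0.1353352832 * 16 / 24
≈ 0.090224

0.090224


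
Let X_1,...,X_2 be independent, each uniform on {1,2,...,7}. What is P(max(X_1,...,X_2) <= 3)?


P(max <= 3) = P(all X_i <= 3) = (P(X_1 <= 3))^2
= (3/7)^2 = 9/49

9/49


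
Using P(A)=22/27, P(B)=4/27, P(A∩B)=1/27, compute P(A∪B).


P(A∪B) = P(A) + P(B) - P(A∩B)
= 22/27 + 4/27 - 1/27 = 25/27

25/27


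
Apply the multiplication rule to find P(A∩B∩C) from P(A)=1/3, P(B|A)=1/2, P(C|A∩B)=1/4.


P(A∩B∩C) = P(A) * P(B|A) * P(C|A∩B)
= 1/3 * 1/2 * 1/4
= 1/6 * 1/4 = 1/24

1/24


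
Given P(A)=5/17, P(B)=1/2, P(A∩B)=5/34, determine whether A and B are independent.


P(A)*P(B) = 5/17*1/2 = 5/34
P(A∩B) = 5/34, which equals P(A)P(B), so independent

Yes, A and B are independent


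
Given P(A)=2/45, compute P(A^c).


P(A') = 1 - P(A) = 1 - 2/45 = 43/45

43/45


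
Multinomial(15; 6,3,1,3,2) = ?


15! = 1307674368000
Denominator: 6!=720 * 3!=6 * 1!=1 * 3!=6 * 2!=2
Coefficient = 1307674368000 / 51840 = 25225200

25225200


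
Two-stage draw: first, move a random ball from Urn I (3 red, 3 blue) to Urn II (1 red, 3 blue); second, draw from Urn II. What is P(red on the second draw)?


P(transfer red) = 3/6 = 1/2; P(transfer blue) = 1/2
If red transferred: Urn II has 2 red of 5, so P(red|red moved) = 2/5
If blue transferred: Urn II has 1 red of 5, so P(red|blue moved) = 1/5
By total probability: P(red) = 1/2*2/5 + 1/2*1/5 = 3/10

3/10


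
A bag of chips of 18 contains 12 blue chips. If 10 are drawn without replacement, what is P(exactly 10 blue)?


P(X=10) = C(12,10)*C(6,0) / C(18,10)
= 66*1 / 43758
= 66/43758 = 1/663

1/663


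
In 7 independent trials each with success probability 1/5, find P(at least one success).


P(at least one) = 1 - P(none)
P(none) = (1 - 1/5)^7 = (4/5)^7 = 16384/78125
P(at least one) = 1 - 16384/78125 = 61741/78125

61741/78125


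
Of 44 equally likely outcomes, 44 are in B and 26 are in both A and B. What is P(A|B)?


P(A|B) = P(A∩B)/P(B) = (26/44)/(44/44) = 26/44 = 13/22

13/22


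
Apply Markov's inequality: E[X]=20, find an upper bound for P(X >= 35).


Markov: P(X >= a) <= E[X]/a
P(X >= 35) <= 20/35 = 4/7

4/7


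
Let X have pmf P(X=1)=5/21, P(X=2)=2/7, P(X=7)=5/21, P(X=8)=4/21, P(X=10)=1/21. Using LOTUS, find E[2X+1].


E[2X+1] = sum(g(x)*P(x))
= 3*5/21 + 5*2/7 + 15*5/21 + 17*4/21 + 21*1/21
= 209/21

209/21


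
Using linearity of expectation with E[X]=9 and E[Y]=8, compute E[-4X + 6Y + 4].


E[-4X + 6Y + 4] = -4*E[X] + 6*E[Y] + 4
= (-4)*(9) + (6)*(8) + (4)
= -36 + 48 + 4 = 16

16


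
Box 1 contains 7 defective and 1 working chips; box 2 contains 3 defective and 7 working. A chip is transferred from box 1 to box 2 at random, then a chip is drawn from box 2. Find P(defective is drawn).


P(transfer defective) = 7/8; P(transfer working) = 1/8
If defective transferred: Urn II has 4 defective of 11, so P(defective|defective moved) = 4/11
If working transferred: Urn II has 3 defective of 11, so P(defective|working moved) = 3/11
By total probability: P(defective) = 7/8*4/11 + 1/8*3/11 = 31/88

31/88


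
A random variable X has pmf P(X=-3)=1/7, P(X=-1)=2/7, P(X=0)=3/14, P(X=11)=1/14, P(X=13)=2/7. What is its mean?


E[X] = sum(x * P(x))
= -3*1/7 - 1*2/7 + 0*3/14 + 11*1/14 + 13*2/7
= 53/14

53/14


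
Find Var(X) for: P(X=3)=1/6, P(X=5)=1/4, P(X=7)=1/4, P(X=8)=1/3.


E[X] = 37/6, E[X^2] = 124/3
Var(X) = E[X^2] - (E[X])^2 = 124/3 - (37/6)^2 = 119/36

119/36


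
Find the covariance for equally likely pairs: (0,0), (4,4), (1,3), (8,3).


E[X]=13/4, E[Y]=5/2, E[XY]=43/4
Cov(X,Y) = E[XY] - E[X]E[Y] = 43/4 - 13/4*5/2 = 21/8

21/8


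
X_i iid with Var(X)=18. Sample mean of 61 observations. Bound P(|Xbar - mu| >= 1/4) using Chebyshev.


Var(Xbar) = Var(X)/n = 18/61
Chebyshev: P(|Xbar-mu| >= 1/4) <= Var(Xbar)/(1/4)^2 = (18/61)/(1/16) = 288/61
Bound exceeds 1, so trivial bound: 1

1


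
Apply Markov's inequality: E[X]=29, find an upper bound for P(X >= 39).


Markov: P(X >= a) <= E[X]/a
P(X >= 39) <= 29/39

29/39


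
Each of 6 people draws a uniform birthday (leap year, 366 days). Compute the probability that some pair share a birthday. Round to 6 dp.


P(all different) = prod((366-i)/366 for i=0..5) = 0.959646
P(at least one match) = 1 - 0.959646 = 0.040354

0.040354


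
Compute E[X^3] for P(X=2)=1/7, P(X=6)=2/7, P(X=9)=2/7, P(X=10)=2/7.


E[X^3] = sum(g(x)*P(x))
= 8*1/7 + 216*2/7 + 729*2/7 + 1000*2/7
= 3898/7

3898/7


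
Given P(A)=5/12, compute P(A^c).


P(A') = 1 - P(A) = 1 - 5/12 = 7/12

7/12


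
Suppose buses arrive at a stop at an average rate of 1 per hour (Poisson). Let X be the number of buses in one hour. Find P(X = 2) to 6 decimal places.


P(X=2) = e^(-1) * 1^2 / 2!
≈ 0.3678794412 * 1 / 2
≈ 0.183940

0.183940


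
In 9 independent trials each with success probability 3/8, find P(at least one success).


P(at least one) = 1 - P(none)
P(none) = (1 - 3/8)^9 = (5/8)^9 = 1953125/134217728
P(at least one) = 1 - 1953125/134217728 = 132264603/134217728

132264603/134217728


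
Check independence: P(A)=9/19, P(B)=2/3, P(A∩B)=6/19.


P(A)*P(B) = 9/19*2/3 = 6/19
P(A∩B) = 6/19, which equals P(A)P(B), so independent

Yes, A and B are independent


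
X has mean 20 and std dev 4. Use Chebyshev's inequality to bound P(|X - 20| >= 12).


k = 12/4 = 3
Chebyshev: P(|X-mu| >= k*sigma) <= 1/k^2 = 1/3^2 = 1/9

1/9


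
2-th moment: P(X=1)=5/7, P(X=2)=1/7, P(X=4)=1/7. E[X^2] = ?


E[X^2] = sum(x^2 * P(x))
= 1*5/7 + 4*1/7 + 16*1/7
= 25/7

25/7


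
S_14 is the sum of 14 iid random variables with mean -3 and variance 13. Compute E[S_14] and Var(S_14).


E[S_n] = n*mu = 14*-3 = -42
Var(S_n) = n*sigma^2 = 14*13 = 182

E[S_14]=-42, Var(S_14)=182


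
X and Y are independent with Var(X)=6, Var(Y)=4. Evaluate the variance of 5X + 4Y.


Independence => Cov(X,Y)=0
Var(5X + 4Y) = 5^2*Var(X) + 4^2*Var(Y)
= 25*6 + 16*4 = 214

214


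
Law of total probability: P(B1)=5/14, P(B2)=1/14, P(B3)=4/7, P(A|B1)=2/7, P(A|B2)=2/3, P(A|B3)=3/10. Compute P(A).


P(A) = P(A|B1)P(B1) + P(A|B2)P(B2) + P(A|B3)P(B3)
= 2/7*5/14 + 2/3*1/14 + 3/10*4/7
= 5/49 + 1/21 + 6/35 = 236/735

236/735


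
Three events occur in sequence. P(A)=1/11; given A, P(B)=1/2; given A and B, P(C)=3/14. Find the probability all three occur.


P(A∩B∩C) = P(A) * P(B|A) * P(C|A∩B)
= 1/11 * 1/2 * 3/14
= 1/22 * 3/14 = 3/308

3/308


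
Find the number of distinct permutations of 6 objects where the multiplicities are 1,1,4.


6! = 720
Denominator: 1!=1 * 1!=1 * 4!=24
Coefficient = 720 / 24 = 30

30


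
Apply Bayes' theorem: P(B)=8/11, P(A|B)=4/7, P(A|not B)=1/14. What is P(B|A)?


P(A) = P(A|B)P(B) + P(A|B')P(B') = 4/7*8/11 + 1/14*3/11 = 67/154
P(B|A) = P(A|B)P(B)/P(A) = (32/77)/(67/154) = 64/67

64/67


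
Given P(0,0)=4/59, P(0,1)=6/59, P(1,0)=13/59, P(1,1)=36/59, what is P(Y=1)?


P(Y=1) = P(0,1)+P(1,1) = 6/59 + 36/59 = 42/59

42/59


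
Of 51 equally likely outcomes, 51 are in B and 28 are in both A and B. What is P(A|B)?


P(A|B) = P(A∩B)/P(B) = (28/51)/(51/51) = 28/51

28/51


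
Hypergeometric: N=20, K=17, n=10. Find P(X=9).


P(X=9) = C(17,9)*C(3,1) / C(20,10)
= 24310*3 / 184756
= 72930/184756 = 15/38

15/38


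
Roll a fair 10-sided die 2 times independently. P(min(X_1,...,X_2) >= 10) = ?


P(min >= 10) = P(all X_i >= 10) = (P(X_1 >= 10))^2
= (1/10)^2 = 1/100

1/100


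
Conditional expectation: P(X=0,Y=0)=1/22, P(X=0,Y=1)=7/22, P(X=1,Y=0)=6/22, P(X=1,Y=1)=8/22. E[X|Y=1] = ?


P(Y=1) = 15/22
E[X|Y=1] = (0*7 + 1*8)/15 = 8/15

8/15


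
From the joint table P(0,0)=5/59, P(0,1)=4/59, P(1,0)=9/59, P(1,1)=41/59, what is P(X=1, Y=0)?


Read from table: P(X=1, Y=0) = 9/59

9/59


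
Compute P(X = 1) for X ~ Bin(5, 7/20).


P(X=1) = C(5,1) * p^1 * (1-p)^4
= 5 * 7/20 * 28561/160000
= 199927/640000

199927/640000


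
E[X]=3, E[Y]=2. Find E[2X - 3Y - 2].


E[2X - 3Y - 2] = 2*E[X] - 3*E[Y] - 2
= (2)*(3) + (-3)*(2) + (-2)
= 6 - 6 - 2 = -2

-2


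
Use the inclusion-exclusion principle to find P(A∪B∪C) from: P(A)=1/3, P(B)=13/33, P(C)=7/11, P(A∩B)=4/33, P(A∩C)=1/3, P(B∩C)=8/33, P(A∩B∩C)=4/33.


P(A∪B∪C) = P(A)+P(B)+P(C) - P(AB)-P(AC)-P(BC) + P(ABC)
= 1/3+13/33+7/11 - 4/33-1/3-8/33 + 4/33
= 26/33

26/33


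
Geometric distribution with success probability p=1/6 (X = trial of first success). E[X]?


For geometric (trials until first success), E[X] = 1/p = 1/(1/6) = 6

6


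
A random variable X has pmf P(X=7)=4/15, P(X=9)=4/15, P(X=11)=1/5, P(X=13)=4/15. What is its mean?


E[X] = sum(x * P(x))
= 7*4/15 + 9*4/15 + 11*1/5 + 13*4/15
= 149/15

149/15


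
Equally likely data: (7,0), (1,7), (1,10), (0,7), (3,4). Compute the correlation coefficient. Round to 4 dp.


Cov(X,Y) = -7.6400, Var(X) = 6.2400, Var(Y) = 11.4400
rho = Cov/(sqrt(VarX)*sqrt(VarY)) = -0.9042

-0.9042


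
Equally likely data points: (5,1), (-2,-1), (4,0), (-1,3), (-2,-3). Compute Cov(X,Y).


E[X]=4/5, E[Y]=0, E[XY]=2
Cov(X,Y) = E[XY] - E[X]E[Y] = 2 - 4/5*0 = 2

2


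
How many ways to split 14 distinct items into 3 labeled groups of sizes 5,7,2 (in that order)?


14! = 87178291200
Denominator: 5!=120 * 7!=5040 * 2!=2
Coefficient = 87178291200 / 1209600 = 72072

72072


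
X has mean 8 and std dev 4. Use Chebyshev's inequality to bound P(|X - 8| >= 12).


k = 12/4 = 3
Chebyshev: P(|X-mu| >= k*sigma) <= 1/k^2 = 1/3^2 = 1/9

1/9


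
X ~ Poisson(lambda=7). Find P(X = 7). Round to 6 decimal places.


P(X=7) = e^(-7) * 7^7 / 7!
≈ 0.0009118819656 * 823543 / 5040
≈ 0.149003

0.149003


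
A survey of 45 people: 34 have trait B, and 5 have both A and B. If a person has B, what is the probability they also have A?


P(A|B) = P(A∩B)/P(B) = (5/45)/(34/45) = 5/34

5/34


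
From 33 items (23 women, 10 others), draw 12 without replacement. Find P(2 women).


P(X=2) = C(23,2)*C(10,10) / C(33,12)
= 253*1 / 354817320
= 253/354817320 = 1/1402440

1/1402440


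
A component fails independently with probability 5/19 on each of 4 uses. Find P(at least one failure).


P(at least one) = 1 - P(none)
P(none) = (1 - 5/19)^4 = (14/19)^4 = 38416/130321
P(at least one) = 1 - 38416/130321 = 91905/130321

91905/130321


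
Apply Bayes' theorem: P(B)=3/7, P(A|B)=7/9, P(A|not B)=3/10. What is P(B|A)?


P(A) = P(A|B)P(B) + P(A|B')P(B') = 7/9*3/7 + 3/10*4/7 = 53/105
P(B|A) = P(A|B)P(B)/P(A) = (1/3)/(53/105) = 35/53

35/53


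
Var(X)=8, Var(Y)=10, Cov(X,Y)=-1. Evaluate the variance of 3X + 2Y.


Var(3X + 2Y) = 3^2*Var(X) + 2^2*Var(Y) + 2*3*2*Cov(X,Y)
= 9*8 + 4*10 + 12*(-1)
= 72 + 40 - 12 = 100

100


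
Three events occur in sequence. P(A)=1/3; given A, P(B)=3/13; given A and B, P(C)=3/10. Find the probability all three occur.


P(A∩B∩C) = P(A) * P(B|A) * P(C|A∩B)
= 1/3 * 3/13 * 3/10
= 1/13 * 3/10 = 3/130

3/130


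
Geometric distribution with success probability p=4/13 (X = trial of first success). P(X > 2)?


P(X > 2) = P(first 2 trials all fail) = (1-p)^2 = (9/13)^2 = 81/169

81/169


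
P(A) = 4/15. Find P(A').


P(A') = 1 - P(A) = 1 - 4/15 = 11/15

11/15


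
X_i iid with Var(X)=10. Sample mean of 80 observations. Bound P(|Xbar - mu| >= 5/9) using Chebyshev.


Var(Xbar) = Var(X)/n = 10/80
Chebyshev: P(|Xbar-mu| >= 5/9) <= Var(Xbar)/(5/9)^2 = (1/8)/(25/81) = 81/200

81/200


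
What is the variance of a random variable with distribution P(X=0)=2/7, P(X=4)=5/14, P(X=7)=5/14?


E[X] = 55/14, E[X^2] = 325/14
Var(X) = E[X^2] - (E[X])^2 = 325/14 - (55/14)^2 = 1525/196

1525/196


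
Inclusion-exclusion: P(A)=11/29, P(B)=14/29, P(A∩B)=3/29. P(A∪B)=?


P(A∪B) = P(A) + P(B) - P(A∩B)
= 11/29 + 14/29 - 3/29 = 22/29

22/29


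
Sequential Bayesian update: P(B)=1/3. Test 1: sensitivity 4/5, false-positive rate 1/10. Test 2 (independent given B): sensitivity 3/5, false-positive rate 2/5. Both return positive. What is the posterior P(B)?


After test 1: P(+) = 4/5*1/3 + 1/10*2/3 = 1/3
P(B|+) = (4/15)/(1/3) = 4/5
After test 2 (use post1 as new prior): P(+) = 3/5*4/5 + 2/5*1/5 = 14/25
P(B|+,+) = (12/25)/(14/25) = 6/7

6/7


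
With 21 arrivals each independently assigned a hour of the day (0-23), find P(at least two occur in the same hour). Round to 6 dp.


P(all different) = prod((24-i)/24 for i=0..20) = 0.000001
P(at least one match) = 1 - 0.000001 = 0.999999

0.999999


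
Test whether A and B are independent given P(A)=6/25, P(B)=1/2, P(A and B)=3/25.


P(A)*P(B) = 6/25*1/2 = 3/25
P(A∩B) = 3/25, which equals P(A)P(B), so independent

Yes, A and B are independent


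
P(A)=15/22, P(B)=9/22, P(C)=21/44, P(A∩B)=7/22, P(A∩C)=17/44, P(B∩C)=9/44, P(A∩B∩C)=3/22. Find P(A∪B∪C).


P(A∪B∪C) = P(A)+P(B)+P(C) - P(AB)-P(AC)-P(BC) + P(ABC)
= 15/22+9/22+21/44 - 7/22-17/44-9/44 + 3/22
= 35/44

35/44


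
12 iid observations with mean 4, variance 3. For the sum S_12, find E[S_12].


E[S_n] = n*E[X_1] = 12*4 = 48

48


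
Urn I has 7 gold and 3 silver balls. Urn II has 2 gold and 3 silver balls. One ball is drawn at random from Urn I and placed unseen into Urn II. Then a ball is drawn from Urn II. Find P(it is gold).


P(transfer gold) = 7/10; P(transfer silver) = 3/10
If gold transferred: Urn II has 3 gold of 6, so P(gold|gold moved) = 1/2
If silver transferred: Urn II has 2 gold of 6, so P(gold|silver moved) = 1/3
By total probability: P(gold) = 7/10*1/2 + 3/10*1/3 = 9/20

9/20


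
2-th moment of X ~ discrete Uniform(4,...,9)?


E[X^2] = (1/6) * sum(x^2 for x=4..9)
= 271/6

271/6


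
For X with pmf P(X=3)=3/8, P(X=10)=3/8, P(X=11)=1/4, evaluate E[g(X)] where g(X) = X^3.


E[X^3] = sum(g(x)*P(x))
= 27*3/8 + 1000*3/8 + 1331*1/4
= 5743/8

5743/8


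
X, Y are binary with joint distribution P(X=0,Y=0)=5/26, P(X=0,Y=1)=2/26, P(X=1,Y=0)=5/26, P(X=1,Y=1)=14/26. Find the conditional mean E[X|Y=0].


P(Y=0) = 10/26
E[X|Y=0] = (0*5 + 1*5)/10 = 5/10 = 1/2

1/2


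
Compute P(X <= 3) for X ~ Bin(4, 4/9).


P(X<=3) = P(X=0) + P(X=1) + P(X=2) + P(X=3)
= 625/6561 + 2000/6561 + 800/2187 + 1280/6561
= 6305/6561

6305/6561


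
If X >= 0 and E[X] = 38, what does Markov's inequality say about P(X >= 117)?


Markov: P(X >= a) <= E[X]/a
P(X >= 117) <= 38/117

38/117


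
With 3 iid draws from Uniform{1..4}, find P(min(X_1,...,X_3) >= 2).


P(min >= 2) = P(all X_i >= 2) = (P(X_1 >= 2))^3
= (3/4)^3 = 27/64

27/64


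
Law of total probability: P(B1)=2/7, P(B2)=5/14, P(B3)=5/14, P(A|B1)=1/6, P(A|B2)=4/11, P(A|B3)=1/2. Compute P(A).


P(A) = P(A|B1)P(B1) + P(A|B2)P(B2) + P(A|B3)P(B3)
= 1/6*2/7 + 4/11*5/14 + 1/2*5/14
= 1/21 + 10/77 + 5/28 = 47/132

47/132


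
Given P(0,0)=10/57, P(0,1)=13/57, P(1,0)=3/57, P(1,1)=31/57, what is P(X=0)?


P(X=0) = P(0,0)+P(0,1) = 10/57 + 13/57 = 23/57

23/57


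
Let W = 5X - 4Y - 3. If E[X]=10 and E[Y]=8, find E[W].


E[5X - 4Y - 3] = 5*E[X] - 4*E[Y] - 3
= (5)*(10) + (-4)*(8) + (-3)
= 50 - 32 - 3 = 15

15


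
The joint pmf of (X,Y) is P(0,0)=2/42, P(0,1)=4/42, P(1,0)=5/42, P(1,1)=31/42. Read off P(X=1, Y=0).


Read from table: P(X=1, Y=0) = 5/42

5/42


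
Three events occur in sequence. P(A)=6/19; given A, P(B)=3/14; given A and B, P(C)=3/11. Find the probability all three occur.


P(A∩B∩C) = P(A) * P(B|A) * P(C|A∩B)
= 6/19 * 3/14 * 3/11
= 9/133 * 3/11 = 27/1463

27/1463


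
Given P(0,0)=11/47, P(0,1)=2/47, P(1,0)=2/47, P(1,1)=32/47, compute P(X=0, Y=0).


Read from table: P(X=0, Y=0) = 11/47

11/47


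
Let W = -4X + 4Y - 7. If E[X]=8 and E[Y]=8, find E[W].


E[-4X + 4Y - 7] = -4*E[X] + 4*E[Y] - 7
= (-4)*(8) + (4)*(8) + (-7)
= -32 + 32 - 7 = -7

-7


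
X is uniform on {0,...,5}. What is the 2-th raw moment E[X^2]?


E[X^2] = (1/6) * sum(x^2 for x=0..5)
= 55/6

55/6


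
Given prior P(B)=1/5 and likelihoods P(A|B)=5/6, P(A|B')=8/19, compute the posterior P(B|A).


P(A) = P(A|B)P(B) + P(A|B')P(B') = 5/6*1/5 + 8/19*4/5 = 287/570
P(B|A) = P(A|B)P(B)/P(A) = (1/6)/(287/570) = 95/287

95/287


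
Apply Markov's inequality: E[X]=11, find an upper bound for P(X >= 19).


Markov: P(X >= a) <= E[X]/a
P(X >= 19) <= 11/19

11/19


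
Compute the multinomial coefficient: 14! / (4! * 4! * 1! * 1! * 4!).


14! = 87178291200
Denominator: 4!=24 * 4!=24 * 1!=1 * 1!=1 * 4!=24
Coefficient = 87178291200 / 13824 = 6306300

6306300


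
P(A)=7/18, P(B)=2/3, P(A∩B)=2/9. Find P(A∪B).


P(A∪B) = P(A) + P(B) - P(A∩B)
= 7/18 + 2/3 - 2/9 = 5/6

5/6


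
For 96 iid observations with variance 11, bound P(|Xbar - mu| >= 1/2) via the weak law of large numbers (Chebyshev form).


Var(Xbar) = Var(X)/n = 11/96
Chebyshev: P(|Xbar-mu| >= 1/2) <= Var(Xbar)/(1/2)^2 = (11/96)/(1/4) = 11/24

11/24


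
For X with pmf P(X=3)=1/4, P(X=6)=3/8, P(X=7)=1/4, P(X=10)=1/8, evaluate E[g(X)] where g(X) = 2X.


E[2X] = sum(g(x)*P(x))
= 6*1/4 + 12*3/8 + 14*1/4 + 20*1/8
= 12

12


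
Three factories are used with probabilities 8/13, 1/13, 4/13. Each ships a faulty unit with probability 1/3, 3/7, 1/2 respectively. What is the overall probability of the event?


P(A) = P(A|B1)P(B1) + P(A|B2)P(B2) + P(A|B3)P(B3)
= 1/3*8/13 + 3/7*1/13 + 1/2*4/13
= 8/39 + 3/91 + 2/13 = 107/273

107/273


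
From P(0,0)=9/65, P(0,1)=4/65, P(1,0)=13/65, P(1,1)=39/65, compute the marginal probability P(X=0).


P(X=0) = P(0,0)+P(0,1) = 9/65 + 4/65 = 13/65 = 1/5

1/5


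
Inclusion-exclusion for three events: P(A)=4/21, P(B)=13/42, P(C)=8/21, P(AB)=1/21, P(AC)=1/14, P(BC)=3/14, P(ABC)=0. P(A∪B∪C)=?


P(A∪B∪C) = P(A)+P(B)+P(C) - P(AB)-P(AC)-P(BC) + P(ABC)
= 4/21+13/42+8/21 - 1/21-1/14-3/14 + 0
= 23/42

23/42


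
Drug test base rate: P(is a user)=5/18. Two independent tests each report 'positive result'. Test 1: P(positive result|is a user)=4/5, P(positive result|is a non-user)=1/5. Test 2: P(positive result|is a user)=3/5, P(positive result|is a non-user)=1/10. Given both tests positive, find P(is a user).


After test 1: P(+) = 4/5*5/18 + 1/5*13/18 = 11/30
P(B|+) = (2/9)/(11/30) = 20/33
After test 2 (use post1 as new prior): P(+) = 3/5*20/33 + 1/10*13/33 = 133/330
P(B|+,+) = (4/11)/(133/330) = 120/133

120/133


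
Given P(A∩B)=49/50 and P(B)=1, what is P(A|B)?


P(A|B) = P(A∩B)/P(B) = (49/50)/(50/50) = 49/50

49/50


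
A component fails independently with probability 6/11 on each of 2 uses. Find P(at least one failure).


P(at least one) = 1 - P(none)
P(none) = (1 - 6/11)^2 = (5/11)^2 = 25/121
P(at least one) = 1 - 25/121 = 96/121

96/121


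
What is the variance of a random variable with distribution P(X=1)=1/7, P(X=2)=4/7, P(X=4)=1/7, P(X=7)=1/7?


E[X] = 20/7, E[X^2] = 82/7
Var(X) = E[X^2] - (E[X])^2 = 82/7 - (20/7)^2 = 174/49

174/49


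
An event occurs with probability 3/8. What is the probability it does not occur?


P(A') = 1 - P(A) = 1 - 3/8 = 5/8

5/8


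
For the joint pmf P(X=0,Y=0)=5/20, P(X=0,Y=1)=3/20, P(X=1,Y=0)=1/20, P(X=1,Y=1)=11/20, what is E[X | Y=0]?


P(Y=0) = 6/20
E[X|Y=0] = (0*5 + 1*1)/6 = 1/6

1/6


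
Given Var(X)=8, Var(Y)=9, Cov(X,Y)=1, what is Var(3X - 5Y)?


Var(3X - 5Y) = 3^2*Var(X) + (-5)^2*Var(Y) + 2*3*(-5)*Cov(X,Y)
= 9*8 + 25*9 - 30*1
= 72 + 225 - 30 = 267

267


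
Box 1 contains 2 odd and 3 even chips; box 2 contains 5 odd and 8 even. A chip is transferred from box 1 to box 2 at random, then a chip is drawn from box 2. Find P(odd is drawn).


P(transfer odd) = 2/5; P(transfer even) = 3/5
If odd transferred: Urn II has 6 odd of 14, so P(odd|odd moved) = 3/7
If even transferred: Urn II has 5 odd of 14, so P(odd|even moved) = 5/14
By total probability: P(odd) = 2/5*3/7 + 3/5*5/14 = 27/70

27/70


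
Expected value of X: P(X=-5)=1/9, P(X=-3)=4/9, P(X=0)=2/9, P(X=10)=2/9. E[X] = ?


E[X] = sum(x * P(x))
= -5*1/9 - 3*4/9 + 0*2/9 + 10*2/9
= 1/3

1/3


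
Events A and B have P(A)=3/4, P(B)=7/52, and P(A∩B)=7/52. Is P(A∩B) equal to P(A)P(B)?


P(A)*P(B) = 3/4*7/52 = 21/208
P(A∩B) = 7/52 != 21/208, so not independent

No, A and B are not independent


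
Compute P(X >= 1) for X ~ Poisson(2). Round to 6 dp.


P(X>=1) = 1 - P(X<=0) = 1 - (e^(-2)*2^0/0!)
≈ 1 - 0.1353352832 = 0.8646647168
≈ 0.864665

0.864665


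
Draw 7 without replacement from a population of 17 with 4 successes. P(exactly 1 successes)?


P(X=1) = C(4,1)*C(13,6) / C(17,7)
= 4*1716 / 19448
= 6864/19448 = 6/17

6/17


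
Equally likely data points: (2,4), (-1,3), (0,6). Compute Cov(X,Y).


E[X]=1/3, E[Y]=13/3, E[XY]=5/3
Cov(X,Y) = E[XY] - E[X]E[Y] = 5/3 - 1/3*13/3 = 2/9

2/9


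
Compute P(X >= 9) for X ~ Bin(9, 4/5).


P(X>=9) = P(X=9)
= 262144/1953125
= 262144/1953125

262144/1953125


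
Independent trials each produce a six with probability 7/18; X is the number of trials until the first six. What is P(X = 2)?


P(X=2) = (1-p)^1 * p = (11/18)^1 * 7/18
= 11/18 * 7/18 = 77/324

77/324


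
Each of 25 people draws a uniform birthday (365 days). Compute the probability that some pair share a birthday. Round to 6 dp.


P(all different) = prod((365-i)/365 for i=0..24) = 0.431300
P(at least one match) = 1 - 0.431300 = 0.568700

0.568700


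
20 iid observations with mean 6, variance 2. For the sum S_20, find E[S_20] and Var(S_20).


E[S_n] = n*mu = 20*6 = 120
Var(S_n) = n*sigma^2 = 20*2 = 40

E[S_20]=120, Var(S_20)=40


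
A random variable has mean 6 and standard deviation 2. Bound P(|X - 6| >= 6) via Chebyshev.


k = 6/2 = 3
Chebyshev: P(|X-mu| >= k*sigma) <= 1/k^2 = 1/3^2 = 1/9

1/9


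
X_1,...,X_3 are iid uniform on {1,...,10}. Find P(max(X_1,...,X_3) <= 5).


P(max <= 5) = P(all X_i <= 5) = (P(X_1 <= 5))^3
= (5/10)^3 = (1/2)^3 = 1/8

1/8


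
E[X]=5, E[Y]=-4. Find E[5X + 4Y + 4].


E[5X + 4Y + 4] = 5*E[X] + 4*E[Y] + 4
= (5)*(5) + (4)*(-4) + (4)
= 25 - 16 + 4 = 13

13


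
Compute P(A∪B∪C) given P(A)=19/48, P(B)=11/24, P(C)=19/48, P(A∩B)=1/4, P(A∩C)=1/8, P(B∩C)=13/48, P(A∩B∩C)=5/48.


P(A∪B∪C) = P(A)+P(B)+P(C) - P(AB)-P(AC)-P(BC) + P(ABC)
= 19/48+11/24+19/48 - 1/4-1/8-13/48 + 5/48
= 17/24

17/24


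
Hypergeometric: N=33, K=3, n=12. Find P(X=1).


P(X=1) = C(3,1)*C(30,11) / C(33,12)
= 3*54627300 / 354817320
= 163881900/354817320 = 315/682

315/682


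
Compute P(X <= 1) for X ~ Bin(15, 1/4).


P(X<=1) = P(X=0) + P(X=1)
= 14348907/1073741824 + 71744535/1073741824
= 43046721/536870912

43046721/536870912


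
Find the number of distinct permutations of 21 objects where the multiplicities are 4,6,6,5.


21! = 51090942171709440000
Denominator: 4!=24 * 6!=720 * 6!=720 * 5!=120
Coefficient = 51090942171709440000 / 1492992000 = 34220506320

34220506320


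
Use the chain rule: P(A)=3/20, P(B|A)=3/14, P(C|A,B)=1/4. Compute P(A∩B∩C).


P(A∩B∩C) = P(A) * P(B|A) * P(C|A∩B)
= 3/20 * 3/14 * 1/4
= 9/280 * 1/4 = 9/1120

9/1120


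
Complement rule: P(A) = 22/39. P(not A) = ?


P(A') = 1 - P(A) = 1 - 22/39 = 17/39

17/39


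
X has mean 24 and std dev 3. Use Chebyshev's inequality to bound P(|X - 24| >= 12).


k = 12/3 = 4
Chebyshev: P(|X-mu| >= k*sigma) <= 1/k^2 = 1/4^2 = 1/16

1/16


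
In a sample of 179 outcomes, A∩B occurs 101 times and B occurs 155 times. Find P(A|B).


P(A|B) = P(A∩B)/P(B) = (101/179)/(155/179) = 101/155

101/155


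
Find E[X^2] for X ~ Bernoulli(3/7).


For Bernoulli: X in {0,1}
E[X^2] = 0^2*(1-3/7) + 1^2*3/7 = 3/7

3/7


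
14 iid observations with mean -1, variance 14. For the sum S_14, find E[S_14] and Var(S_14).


E[S_n] = n*mu = 14*-1 = -14
Var(S_n) = n*sigma^2 = 14*14 = 196

E[S_14]=-14, Var(S_14)=196


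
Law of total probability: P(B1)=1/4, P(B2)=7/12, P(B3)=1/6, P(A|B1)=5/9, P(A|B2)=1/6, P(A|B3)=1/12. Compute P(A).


P(A) = P(A|B1)P(B1) + P(A|B2)P(B2) + P(A|B3)P(B3)
= 5/9*1/4 + 1/6*7/12 + 1/12*1/6
= 5/36 + 7/72 + 1/72 = 1/4

1/4


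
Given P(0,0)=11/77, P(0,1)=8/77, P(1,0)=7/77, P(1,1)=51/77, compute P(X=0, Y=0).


Read from table: P(X=0, Y=0) = 11/77 = 1/7

1/7


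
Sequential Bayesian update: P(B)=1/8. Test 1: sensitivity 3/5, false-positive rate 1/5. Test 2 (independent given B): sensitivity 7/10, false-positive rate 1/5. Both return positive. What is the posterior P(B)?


After test 1: P(+) = 3/5*1/8 + 1/5*7/8 = 1/4
P(B|+) = (3/40)/(1/4) = 3/10
After test 2 (use post1 as new prior): P(+) = 7/10*3/10 + 1/5*7/10 = 7/20
P(B|+,+) = (21/100)/(7/20) = 3/5

3/5


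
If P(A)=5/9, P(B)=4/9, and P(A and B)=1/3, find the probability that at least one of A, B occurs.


P(A∪B) = P(A) + P(B) - P(A∩B)
= 5/9 + 4/9 - 1/3 = 2/3

2/3


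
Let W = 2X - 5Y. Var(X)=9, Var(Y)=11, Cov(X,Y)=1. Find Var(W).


Var(2X - 5Y) = 2^2*Var(X) + (-5)^2*Var(Y) + 2*2*(-5)*Cov(X,Y)
= 4*9 + 25*11 - 20*1
= 36 + 275 - 20 = 291

291


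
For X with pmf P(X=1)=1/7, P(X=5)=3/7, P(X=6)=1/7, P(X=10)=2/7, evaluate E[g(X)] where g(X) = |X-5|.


E[|X-5|] = sum(g(x)*P(x))
= 4*1/7 + 0*3/7 + 1*1/7 + 5*2/7
= 15/7

15/7


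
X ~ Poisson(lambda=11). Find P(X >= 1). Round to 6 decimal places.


P(X>=1) = 1 - P(X<=0) = 1 - (e^(-11)*11^0/0!)
≈ 1 - 0.0000167017 = 0.9999832983
≈ 0.999983

0.999983


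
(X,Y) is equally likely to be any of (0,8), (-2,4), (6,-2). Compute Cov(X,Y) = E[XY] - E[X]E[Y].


E[X]=4/3, E[Y]=10/3, E[XY]=-20/3
Cov(X,Y) = E[XY] - E[X]E[Y] = -20/3 - 4/3*10/3 = -100/9

-100/9


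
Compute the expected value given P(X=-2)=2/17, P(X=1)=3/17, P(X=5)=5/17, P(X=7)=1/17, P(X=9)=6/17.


E[X] = sum(x * P(x))
= -2*2/17 + 1*3/17 + 5*5/17 + 7*1/17 + 9*6/17
= 5

5


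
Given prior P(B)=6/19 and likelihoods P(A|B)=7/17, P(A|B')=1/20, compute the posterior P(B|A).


P(A) = P(A|B)P(B) + P(A|B')P(B') = 7/17*6/19 + 1/20*13/19 = 1061/6460
P(B|A) = P(A|B)P(B)/P(A) = (42/323)/(1061/6460) = 840/1061

840/1061


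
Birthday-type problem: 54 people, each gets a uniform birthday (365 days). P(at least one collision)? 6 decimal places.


P(all different) = prod((365-i)/365 for i=0..53) = 0.016123
P(at least one match) = 1 - 0.016123 = 0.983877

0.983877


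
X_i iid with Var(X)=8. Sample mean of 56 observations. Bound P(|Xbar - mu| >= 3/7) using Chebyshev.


Var(Xbar) = Var(X)/n = 8/56
Chebyshev: P(|Xbar-mu| >= 3/7) <= Var(Xbar)/(3/7)^2 = (1/7)/(9/49) = 7/9

7/9


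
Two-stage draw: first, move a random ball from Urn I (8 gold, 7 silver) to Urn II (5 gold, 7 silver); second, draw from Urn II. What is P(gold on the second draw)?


P(transfer gold) = 8/15; P(transfer silver) = 7/15
If gold transferred: Urn II has 6 gold of 13, so P(gold|gold moved) = 6/13
If silver transferred: Urn II has 5 gold of 13, so P(gold|silver moved) = 5/13
By total probability: P(gold) = 8/15*6/13 + 7/15*5/13 = 83/195

83/195
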